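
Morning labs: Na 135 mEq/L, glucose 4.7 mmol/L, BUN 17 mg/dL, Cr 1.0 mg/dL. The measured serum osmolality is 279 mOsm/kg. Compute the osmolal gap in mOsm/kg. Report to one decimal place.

Calculated osmolality = 2·Na + glucose + BUN/2.8
= 2·135 + 4.7 + 17/2.8
= 270 + 4.70 + 6.07
= 280.77 mOsm/kg ≈ 280.8 mOsm/kg
Osmolar gap = measured − calculated = 279 − 280.8 = -1.8 mOsm/kg

-1.8 mOsm/kg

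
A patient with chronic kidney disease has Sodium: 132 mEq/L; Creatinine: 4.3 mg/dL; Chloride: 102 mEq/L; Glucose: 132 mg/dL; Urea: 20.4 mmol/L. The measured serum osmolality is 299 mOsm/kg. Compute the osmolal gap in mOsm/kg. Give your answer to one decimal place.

7.3 mOsm/kg

Calculated osmolality = 2·Na + glucose/18 + urea
= 2·132 + 132/18 + 20.4
= 264 + 7.33 + 20.40
= 291.73 mOsm/kg ≈ 291.7 mOsm/kg
Osmolar gap = measured − calculated = 299 − 291.7 = 7.3 mOsm/kg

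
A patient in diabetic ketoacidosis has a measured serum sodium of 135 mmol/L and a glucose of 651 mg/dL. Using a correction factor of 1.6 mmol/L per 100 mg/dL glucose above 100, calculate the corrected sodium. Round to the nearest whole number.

144 mmol/L

Corrected Na = measured Na + 1.6 · (glucose − 100)/100
= 135 + 1.6 · (651 − 100)/100
= 135 + 8.8
= 143.8 mmol/L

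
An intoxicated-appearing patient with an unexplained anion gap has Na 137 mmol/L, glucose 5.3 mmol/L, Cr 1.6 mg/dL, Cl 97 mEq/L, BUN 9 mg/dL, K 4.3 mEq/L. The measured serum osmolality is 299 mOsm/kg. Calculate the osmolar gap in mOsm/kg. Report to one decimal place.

16.5 mOsm/kg

Calculated osmolality = 2·Na + glucose + BUN/2.8
= 2·137 + 5.3 + 9/2.8
= 274 + 5.30 + 3.21
= 282.51 mOsm/kg ≈ 282.5 mOsm/kg
Osmolar gap = measured − calculated = 299 − 282.5 = 16.5 mOsm/kg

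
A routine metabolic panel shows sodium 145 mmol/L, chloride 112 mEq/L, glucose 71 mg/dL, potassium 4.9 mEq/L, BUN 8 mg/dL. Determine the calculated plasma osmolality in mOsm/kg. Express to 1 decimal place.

Calculated osmolality = 2·Na + glucose/18 + BUN/2.8
= 2·145 + 71/18 + 8/2.8
= 290 + 3.94 + 2.86
= 296.8 mOsm/kg

296.8 mOsm/kg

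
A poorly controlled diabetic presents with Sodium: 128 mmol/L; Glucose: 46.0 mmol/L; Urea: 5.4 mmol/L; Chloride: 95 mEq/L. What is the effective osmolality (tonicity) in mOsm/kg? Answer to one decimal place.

302.0 mOsm/kg

Effective osmolality excludes urea (freely permeant across cell membranes):
2·Na + glucose
= 2·128 + 46
= 256 + 46
= 302 mOsm/kg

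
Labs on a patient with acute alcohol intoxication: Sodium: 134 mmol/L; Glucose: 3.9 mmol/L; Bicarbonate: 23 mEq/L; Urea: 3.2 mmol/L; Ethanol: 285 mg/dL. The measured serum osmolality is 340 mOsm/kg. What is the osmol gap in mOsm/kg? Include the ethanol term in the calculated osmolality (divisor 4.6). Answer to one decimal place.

2.9 mOsm/kg

Calculated osmolality = 2·Na + glucose + urea + ethanol/4.6
= 2·134 + 3.9 + 3.2 + 285/4.6
= 268 + 3.90 + 3.20 + 61.96
= 337.06 mOsm/kg ≈ 337.1 mOsm/kg
Osmolar gap = measured − calculated = 340 − 337.1 = 2.9 mOsm/kg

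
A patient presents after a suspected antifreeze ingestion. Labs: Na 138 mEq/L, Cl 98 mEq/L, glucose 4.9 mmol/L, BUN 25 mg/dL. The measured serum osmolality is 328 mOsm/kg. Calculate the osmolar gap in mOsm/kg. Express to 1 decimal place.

Calculated osmolality = 2·Na + glucose + BUN/2.8
= 2·138 + 4.9 + 25/2.8
= 276 + 4.90 + 8.93
= 289.83 mOsm/kg ≈ 289.8 mOsm/kg
Osmolar gap = measured − calculated = 328 − 289.8 = 38.2 mOsm/kg

38.2 mOsm/kg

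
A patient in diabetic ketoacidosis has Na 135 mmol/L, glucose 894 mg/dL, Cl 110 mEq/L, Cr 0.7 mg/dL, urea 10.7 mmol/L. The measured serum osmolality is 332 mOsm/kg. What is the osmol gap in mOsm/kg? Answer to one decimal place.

1.6 mOsm/kg

Calculated osmolality = 2·Na + glucose/18 + urea
= 2·135 + 894/18 + 10.7
= 270 + 49.67 + 10.70
= 330.37 mOsm/kg ≈ 330.4 mOsm/kg
Osmolar gap = measured − calculated = 332 − 330.4 = 1.6 mOsm/kg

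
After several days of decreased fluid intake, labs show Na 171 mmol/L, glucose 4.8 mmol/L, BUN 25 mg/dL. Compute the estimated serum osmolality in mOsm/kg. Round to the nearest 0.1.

355.7 mOsm/kg

Calculated osmolality = 2·Na + glucose + BUN/2.8
= 2·171 + 4.8 + 25/2.8
= 342 + 4.80 + 8.93
= 355.73 mOsm/kg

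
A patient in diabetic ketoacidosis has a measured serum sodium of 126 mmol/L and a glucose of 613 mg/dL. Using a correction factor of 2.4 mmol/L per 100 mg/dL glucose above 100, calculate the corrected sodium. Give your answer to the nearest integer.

Corrected Na = measured Na + 2.4 · (glucose − 100)/100
= 126 + 2.4 · (613 − 100)/100
= 126 + 12.3
= 138.3 mmol/L

138 mmol/L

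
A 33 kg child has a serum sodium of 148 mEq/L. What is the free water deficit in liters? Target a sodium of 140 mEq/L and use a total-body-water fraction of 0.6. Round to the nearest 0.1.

TBW = 0.6 · 33 = 19.8 L
Free water deficit = TBW · (Na/140 − 1)
= 19.8 · (148/140 − 1)
= 19.8 · 0.0571
= 1.13 L

1.1 L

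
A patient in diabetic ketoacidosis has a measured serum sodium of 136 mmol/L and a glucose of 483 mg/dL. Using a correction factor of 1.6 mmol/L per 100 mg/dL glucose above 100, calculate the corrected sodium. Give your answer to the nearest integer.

Corrected Na = measured Na + 1.6 · (glucose − 100)/100
= 136 + 1.6 · (483 − 100)/100
= 136 + 6.1
= 142.1 mmol/L

142 mmol/L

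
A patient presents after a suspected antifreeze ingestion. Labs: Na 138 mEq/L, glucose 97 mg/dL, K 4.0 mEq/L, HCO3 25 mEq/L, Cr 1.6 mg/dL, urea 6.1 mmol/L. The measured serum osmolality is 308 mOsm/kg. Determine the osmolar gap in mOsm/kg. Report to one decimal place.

Calculated osmolality = 2·Na + glucose/18 + urea
= 2·138 + 97/18 + 6.1
= 276 + 5.39 + 6.10
= 287.49 mOsm/kg ≈ 287.5 mOsm/kg
Osmolar gap = measured − calculated = 308 − 287.5 = 20.5 mOsm/kg

20.5 mOsm/kg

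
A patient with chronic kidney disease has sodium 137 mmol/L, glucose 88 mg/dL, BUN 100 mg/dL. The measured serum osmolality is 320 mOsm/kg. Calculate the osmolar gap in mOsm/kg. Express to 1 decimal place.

Calculated osmolality = 2·Na + glucose/18 + BUN/2.8
= 2·137 + 88/18 + 100/2.8
= 274 + 4.89 + 35.71
= 314.6 mOsm/kg ≈ 314.6 mOsm/kg
Osmolar gap = measured − calculated = 320 − 314.6 = 5.4 mOsm/kg

5.4 mOsm/kg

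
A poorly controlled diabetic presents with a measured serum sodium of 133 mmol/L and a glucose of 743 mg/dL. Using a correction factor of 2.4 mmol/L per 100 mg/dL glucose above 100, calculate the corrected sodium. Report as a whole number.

148 mmol/L

Corrected Na = measured Na + 2.4 · (glucose − 100)/100
= 133 + 2.4 · (743 − 100)/100
= 133 + 15.4
= 148.4 mmol/L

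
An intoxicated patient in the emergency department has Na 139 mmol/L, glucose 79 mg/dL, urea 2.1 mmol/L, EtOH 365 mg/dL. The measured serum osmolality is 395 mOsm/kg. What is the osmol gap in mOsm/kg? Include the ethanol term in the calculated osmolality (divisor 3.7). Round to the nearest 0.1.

11.9 mOsm/kg

Calculated osmolality = 2·Na + glucose/18 + urea + ethanol/3.7
= 2·139 + 79/18 + 2.1 + 365/3.7
= 278 + 4.39 + 2.10 + 98.65
= 383.14 mOsm/kg ≈ 383.1 mOsm/kg
Osmolar gap = measured − calculated = 395 − 383.1 = 11.9 mOsm/kg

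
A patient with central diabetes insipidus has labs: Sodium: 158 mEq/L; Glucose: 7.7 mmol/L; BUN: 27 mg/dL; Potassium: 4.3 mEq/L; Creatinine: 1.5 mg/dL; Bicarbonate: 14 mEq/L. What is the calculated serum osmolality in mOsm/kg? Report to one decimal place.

Calculated osmolality = 2·Na + glucose + BUN/2.8
= 2·158 + 7.7 + 27/2.8
= 316 + 7.70 + 9.64
= 333.34 mOsm/kg

333.3 mOsm/kg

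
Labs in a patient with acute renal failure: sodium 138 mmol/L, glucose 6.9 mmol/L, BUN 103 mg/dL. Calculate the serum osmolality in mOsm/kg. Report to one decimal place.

319.7 mOsm/kg

Calculated osmolality = 2·Na + glucose + BUN/2.8
= 2·138 + 6.9 + 103/2.8
= 276 + 6.90 + 36.79
= 319.69 mOsm/kg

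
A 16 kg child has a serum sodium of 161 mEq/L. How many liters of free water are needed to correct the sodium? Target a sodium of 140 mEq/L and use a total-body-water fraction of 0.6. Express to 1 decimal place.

1.4 L

TBW = 0.6 · 16 = 9.6 L
Free water deficit = TBW · (Na/140 − 1)
= 9.6 · (161/140 − 1)
= 9.6 · 0.15
= 1.44 L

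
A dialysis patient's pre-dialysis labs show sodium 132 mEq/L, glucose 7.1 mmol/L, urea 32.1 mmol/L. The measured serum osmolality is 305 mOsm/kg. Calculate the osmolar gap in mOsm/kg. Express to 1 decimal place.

Calculated osmolality = 2·Na + glucose + urea
= 2·132 + 7.1 + 32.1
= 264 + 7.10 + 32.10
= 303.2 mOsm/kg ≈ 303.2 mOsm/kg
Osmolar gap = measured − calculated = 305 − 303.2 = 1.8 mOsm/kg

1.8 mOsm/kg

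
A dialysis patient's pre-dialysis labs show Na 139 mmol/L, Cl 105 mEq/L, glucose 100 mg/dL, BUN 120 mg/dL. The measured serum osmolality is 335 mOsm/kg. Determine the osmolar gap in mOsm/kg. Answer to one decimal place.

Calculated osmolality = 2·Na + glucose/18 + BUN/2.8
= 2·139 + 100/18 + 120/2.8
= 278 + 5.56 + 42.86
= 326.42 mOsm/kg ≈ 326.4 mOsm/kg
Osmolar gap = measured − calculated = 335 − 326.4 = 8.6 mOsm/kg

8.6 mOsm/kg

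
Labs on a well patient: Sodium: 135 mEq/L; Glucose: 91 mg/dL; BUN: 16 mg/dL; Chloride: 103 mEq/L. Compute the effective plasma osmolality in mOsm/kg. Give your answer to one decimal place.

Effective osmolality excludes urea (freely permeant across cell membranes):
2·Na + glucose/18
= 2·135 + 91/18
= 270 + 5.06
= 275.06 mOsm/kg

275.1 mOsm/kg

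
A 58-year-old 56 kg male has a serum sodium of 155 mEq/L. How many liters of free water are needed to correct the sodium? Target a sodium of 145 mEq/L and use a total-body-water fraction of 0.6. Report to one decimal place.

TBW = 0.6 · 56 = 33.6 L
Free water deficit = TBW · (Na/145 − 1)
= 33.6 · (155/145 − 1)
= 33.6 · 0.069
= 2.32 L

2.3 L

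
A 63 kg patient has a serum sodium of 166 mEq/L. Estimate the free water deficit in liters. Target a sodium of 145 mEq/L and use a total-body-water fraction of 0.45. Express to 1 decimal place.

4.1 L

TBW = 0.45 · 63 = 28.35 L
Free water deficit = TBW · (Na/145 − 1)
= 28.35 · (166/145 − 1)
= 28.35 · 0.1448
= 4.11 L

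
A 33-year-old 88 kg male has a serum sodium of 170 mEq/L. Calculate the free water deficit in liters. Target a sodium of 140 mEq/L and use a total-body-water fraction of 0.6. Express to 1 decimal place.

11.3 L

TBW = 0.6 · 88 = 52.8 L
Free water deficit = TBW · (Na/140 − 1)
= 52.8 · (170/140 − 1)
= 52.8 · 0.2143
= 11.32 L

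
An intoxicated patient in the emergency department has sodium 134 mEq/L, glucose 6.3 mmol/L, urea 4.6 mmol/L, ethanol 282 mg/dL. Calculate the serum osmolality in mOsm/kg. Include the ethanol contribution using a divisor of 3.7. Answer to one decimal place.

355.1 mOsm/kg

Calculated osmolality = 2·Na + glucose + urea + ethanol/3.7
= 2·134 + 6.3 + 4.6 + 282/3.7
= 268 + 6.30 + 4.60 + 76.22
= 355.12 mOsm/kg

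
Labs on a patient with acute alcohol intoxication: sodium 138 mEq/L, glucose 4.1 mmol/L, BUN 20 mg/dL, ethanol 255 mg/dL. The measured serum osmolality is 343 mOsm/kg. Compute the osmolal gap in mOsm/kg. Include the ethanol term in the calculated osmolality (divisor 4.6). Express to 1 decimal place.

0.3 mOsm/kg

Calculated osmolality = 2·Na + glucose + BUN/2.8 + ethanol/4.6
= 2·138 + 4.1 + 20/2.8 + 255/4.6
= 276 + 4.10 + 7.14 + 55.43
= 342.67 mOsm/kg ≈ 342.7 mOsm/kg
Osmolar gap = measured − calculated = 343 − 342.7 = 0.3 mOsm/kg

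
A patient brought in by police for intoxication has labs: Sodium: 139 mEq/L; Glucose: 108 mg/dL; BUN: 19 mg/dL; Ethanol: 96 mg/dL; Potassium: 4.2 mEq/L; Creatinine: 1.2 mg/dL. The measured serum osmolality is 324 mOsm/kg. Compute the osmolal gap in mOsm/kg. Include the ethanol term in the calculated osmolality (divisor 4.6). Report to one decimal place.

Calculated osmolality = 2·Na + glucose/18 + BUN/2.8 + ethanol/4.6
= 2·139 + 108/18 + 19/2.8 + 96/4.6
= 278 + 6 + 6.79 + 20.87
= 311.66 mOsm/kg ≈ 311.7 mOsm/kg
Osmolar gap = measured − calculated = 324 − 311.7 = 12.3 mOsm/kg

12.3 mOsm/kg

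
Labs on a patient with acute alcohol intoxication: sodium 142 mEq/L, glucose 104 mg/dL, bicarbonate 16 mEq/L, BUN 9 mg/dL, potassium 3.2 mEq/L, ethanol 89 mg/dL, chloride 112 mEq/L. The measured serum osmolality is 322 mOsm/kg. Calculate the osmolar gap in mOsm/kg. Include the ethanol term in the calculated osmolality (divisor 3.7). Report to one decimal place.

5.0 mOsm/kg

Calculated osmolality = 2·Na + glucose/18 + BUN/2.8 + ethanol/3.7
= 2·142 + 104/18 + 9/2.8 + 89/3.7
= 284 + 5.78 + 3.21 + 24.05
= 317.04 mOsm/kg ≈ 317.0 mOsm/kg
Osmolar gap = measured − calculated = 322 − 317.0 = 5.0 mOsm/kg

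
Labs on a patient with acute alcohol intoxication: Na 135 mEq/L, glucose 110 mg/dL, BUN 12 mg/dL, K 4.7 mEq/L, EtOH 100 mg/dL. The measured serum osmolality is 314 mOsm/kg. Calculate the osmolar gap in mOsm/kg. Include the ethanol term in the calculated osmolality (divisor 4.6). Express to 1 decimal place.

11.9 mOsm/kg

Calculated osmolality = 2·Na + glucose/18 + BUN/2.8 + ethanol/4.6
= 2·135 + 110/18 + 12/2.8 + 100/4.6
= 270 + 6.11 + 4.29 + 21.74
= 302.14 mOsm/kg ≈ 302.1 mOsm/kg
Osmolar gap = measured − calculated = 314 − 302.1 = 11.9 mOsm/kg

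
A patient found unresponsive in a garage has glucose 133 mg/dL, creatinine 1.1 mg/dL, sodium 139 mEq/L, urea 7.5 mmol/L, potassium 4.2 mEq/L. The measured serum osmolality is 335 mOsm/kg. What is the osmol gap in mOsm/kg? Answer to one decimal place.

Calculated osmolality = 2·Na + glucose/18 + urea
= 2·139 + 133/18 + 7.5
= 278 + 7.39 + 7.50
= 292.89 mOsm/kg ≈ 292.9 mOsm/kg
Osmolar gap = measured − calculated = 335 − 292.9 = 42.1 mOsm/kg

42.1 mOsm/kg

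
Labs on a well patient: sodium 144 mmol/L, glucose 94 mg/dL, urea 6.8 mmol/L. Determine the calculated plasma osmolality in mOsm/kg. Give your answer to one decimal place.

Calculated osmolality = 2·Na + glucose/18 + urea
= 2·144 + 94/18 + 6.8
= 288 + 5.22 + 6.80
= 300.02 mOsm/kg

300.0 mOsm/kg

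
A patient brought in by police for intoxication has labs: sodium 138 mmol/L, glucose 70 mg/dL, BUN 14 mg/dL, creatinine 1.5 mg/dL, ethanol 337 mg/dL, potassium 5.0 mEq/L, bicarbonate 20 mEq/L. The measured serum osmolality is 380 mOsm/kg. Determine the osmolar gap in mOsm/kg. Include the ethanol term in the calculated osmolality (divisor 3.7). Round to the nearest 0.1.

4.0 mOsm/kg

Calculated osmolality = 2·Na + glucose/18 + BUN/2.8 + ethanol/3.7
= 2·138 + 70/18 + 14/2.8 + 337/3.7
= 276 + 3.89 + 5 + 91.08
= 375.97 mOsm/kg ≈ 376.0 mOsm/kg
Osmolar gap = measured − calculated = 380 − 376.0 = 4.0 mOsm/kg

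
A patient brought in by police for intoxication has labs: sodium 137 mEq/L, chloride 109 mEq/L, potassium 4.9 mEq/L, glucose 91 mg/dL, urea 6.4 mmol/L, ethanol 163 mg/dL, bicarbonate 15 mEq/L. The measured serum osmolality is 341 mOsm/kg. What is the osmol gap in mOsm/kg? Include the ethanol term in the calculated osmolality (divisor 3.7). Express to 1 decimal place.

11.5 mOsm/kg

Calculated osmolality = 2·Na + glucose/18 + urea + ethanol/3.7
= 2·137 + 91/18 + 6.4 + 163/3.7
= 274 + 5.06 + 6.40 + 44.05
= 329.51 mOsm/kg ≈ 329.5 mOsm/kg
Osmolar gap = measured − calculated = 341 − 329.5 = 11.5 mOsm/kg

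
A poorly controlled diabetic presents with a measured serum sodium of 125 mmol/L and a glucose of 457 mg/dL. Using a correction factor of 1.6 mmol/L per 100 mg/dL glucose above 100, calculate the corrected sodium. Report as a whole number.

Corrected Na = measured Na + 1.6 · (glucose − 100)/100
= 125 + 1.6 · (457 − 100)/100
= 125 + 5.7
= 130.7 mmol/L

131 mmol/L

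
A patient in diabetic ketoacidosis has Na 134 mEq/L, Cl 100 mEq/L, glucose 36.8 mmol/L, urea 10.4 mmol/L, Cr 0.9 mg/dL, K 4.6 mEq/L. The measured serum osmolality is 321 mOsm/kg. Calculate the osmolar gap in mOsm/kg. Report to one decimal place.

Calculated osmolality = 2·Na + glucose + urea
= 2·134 + 36.8 + 10.4
= 268 + 36.80 + 10.40
= 315.2 mOsm/kg ≈ 315.2 mOsm/kg
Osmolar gap = measured − calculated = 321 − 315.2 = 5.8 mOsm/kg

5.8 mOsm/kg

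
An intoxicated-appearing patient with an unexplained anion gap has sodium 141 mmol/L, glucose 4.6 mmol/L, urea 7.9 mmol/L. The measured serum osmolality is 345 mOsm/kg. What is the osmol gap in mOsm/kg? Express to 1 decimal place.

50.5 mOsm/kg

Calculated osmolality = 2·Na + glucose + urea
= 2·141 + 4.6 + 7.9
= 282 + 4.60 + 7.90
= 294.5 mOsm/kg ≈ 294.5 mOsm/kg
Osmolar gap = measured − calculated = 345 − 294.5 = 50.5 mOsm/kg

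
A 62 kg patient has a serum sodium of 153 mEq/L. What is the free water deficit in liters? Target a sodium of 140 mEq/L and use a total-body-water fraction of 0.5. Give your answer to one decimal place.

2.9 L

TBW = 0.5 · 62 = 31 L
Free water deficit = TBW · (Na/140 − 1)
= 31 · (153/140 − 1)
= 31 · 0.0929
= 2.88 L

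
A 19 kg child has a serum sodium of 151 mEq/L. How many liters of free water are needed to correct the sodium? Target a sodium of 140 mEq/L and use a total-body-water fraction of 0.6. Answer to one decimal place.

TBW = 0.6 · 19 = 11.4 L
Free water deficit = TBW · (Na/140 − 1)
= 11.4 · (151/140 − 1)
= 11.4 · 0.0786
= 0.9 L

0.9 L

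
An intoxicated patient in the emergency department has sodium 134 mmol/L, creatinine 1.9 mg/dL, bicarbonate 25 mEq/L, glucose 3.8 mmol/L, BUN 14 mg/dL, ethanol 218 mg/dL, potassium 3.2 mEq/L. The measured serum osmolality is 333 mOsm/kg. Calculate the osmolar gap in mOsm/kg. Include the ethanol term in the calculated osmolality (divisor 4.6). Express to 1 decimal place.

Calculated osmolality = 2·Na + glucose + BUN/2.8 + ethanol/4.6
= 2·134 + 3.8 + 14/2.8 + 218/4.6
= 268 + 3.80 + 5 + 47.39
= 324.19 mOsm/kg ≈ 324.2 mOsm/kg
Osmolar gap = measured − calculated = 333 − 324.2 = 8.8 mOsm/kg

8.8 mOsm/kg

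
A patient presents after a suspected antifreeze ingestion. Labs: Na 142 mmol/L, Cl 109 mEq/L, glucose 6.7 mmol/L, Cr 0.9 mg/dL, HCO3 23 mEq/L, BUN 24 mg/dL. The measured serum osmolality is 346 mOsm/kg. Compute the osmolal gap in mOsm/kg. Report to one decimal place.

Calculated osmolality = 2·Na + glucose + BUN/2.8
= 2·142 + 6.7 + 24/2.8
= 284 + 6.70 + 8.57
= 299.27 mOsm/kg ≈ 299.3 mOsm/kg
Osmolar gap = measured − calculated = 346 − 299.3 = 46.7 mOsm/kg

46.7 mOsm/kg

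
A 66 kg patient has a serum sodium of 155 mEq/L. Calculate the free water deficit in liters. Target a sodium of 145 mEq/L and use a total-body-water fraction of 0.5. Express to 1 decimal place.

2.3 L

TBW = 0.5 · 66 = 33 L
Free water deficit = TBW · (Na/145 − 1)
= 33 · (155/145 − 1)
= 33 · 0.069
= 2.28 L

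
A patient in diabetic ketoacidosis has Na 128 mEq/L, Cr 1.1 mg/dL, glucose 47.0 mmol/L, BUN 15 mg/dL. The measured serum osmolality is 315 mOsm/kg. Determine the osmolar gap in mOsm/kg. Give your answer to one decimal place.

6.6 mOsm/kg

Calculated osmolality = 2·Na + glucose + BUN/2.8
= 2·128 + 47 + 15/2.8
= 256 + 47 + 5.36
= 308.36 mOsm/kg ≈ 308.4 mOsm/kg
Osmolar gap = measured − calculated = 315 − 308.4 = 6.6 mOsm/kg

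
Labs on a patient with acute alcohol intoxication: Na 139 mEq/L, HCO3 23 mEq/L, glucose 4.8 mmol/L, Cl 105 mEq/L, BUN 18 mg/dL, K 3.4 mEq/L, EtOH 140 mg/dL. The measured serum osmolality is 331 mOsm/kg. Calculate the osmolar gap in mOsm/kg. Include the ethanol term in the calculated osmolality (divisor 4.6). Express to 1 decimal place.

11.3 mOsm/kg

Calculated osmolality = 2·Na + glucose + BUN/2.8 + ethanol/4.6
= 2·139 + 4.8 + 18/2.8 + 140/4.6
= 278 + 4.80 + 6.43 + 30.43
= 319.66 mOsm/kg ≈ 319.7 mOsm/kg
Osmolar gap = measured − calculated = 331 − 319.7 = 11.3 mOsm/kg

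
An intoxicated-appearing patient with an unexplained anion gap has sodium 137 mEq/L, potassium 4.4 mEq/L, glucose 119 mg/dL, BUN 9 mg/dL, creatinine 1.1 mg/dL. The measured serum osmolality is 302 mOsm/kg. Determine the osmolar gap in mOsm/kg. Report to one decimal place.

18.2 mOsm/kg

Calculated osmolality = 2·Na + glucose/18 + BUN/2.8
= 2·137 + 119/18 + 9/2.8
= 274 + 6.61 + 3.21
= 283.82 mOsm/kg ≈ 283.8 mOsm/kg
Osmolar gap = measured − calculated = 302 − 283.8 = 18.2 mOsm/kg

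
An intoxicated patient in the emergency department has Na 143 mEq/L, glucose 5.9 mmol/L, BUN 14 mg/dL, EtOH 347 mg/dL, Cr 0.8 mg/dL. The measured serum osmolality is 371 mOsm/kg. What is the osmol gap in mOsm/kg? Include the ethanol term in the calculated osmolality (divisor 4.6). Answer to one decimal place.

Calculated osmolality = 2·Na + glucose + BUN/2.8 + ethanol/4.6
= 2·143 + 5.9 + 14/2.8 + 347/4.6
= 286 + 5.90 + 5 + 75.43
= 372.33 mOsm/kg ≈ 372.3 mOsm/kg
Osmolar gap = measured − calculated = 371 − 372.3 = -1.3 mOsm/kg

-1.3 mOsm/kg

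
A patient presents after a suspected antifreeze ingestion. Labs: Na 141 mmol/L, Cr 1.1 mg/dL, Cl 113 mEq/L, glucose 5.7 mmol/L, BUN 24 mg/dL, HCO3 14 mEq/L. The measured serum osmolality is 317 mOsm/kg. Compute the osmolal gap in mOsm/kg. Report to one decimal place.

20.7 mOsm/kg

Calculated osmolality = 2·Na + glucose + BUN/2.8
= 2·141 + 5.7 + 24/2.8
= 282 + 5.70 + 8.57
= 296.27 mOsm/kg ≈ 296.3 mOsm/kg
Osmolar gap = measured − calculated = 317 − 296.3 = 20.7 mOsm/kg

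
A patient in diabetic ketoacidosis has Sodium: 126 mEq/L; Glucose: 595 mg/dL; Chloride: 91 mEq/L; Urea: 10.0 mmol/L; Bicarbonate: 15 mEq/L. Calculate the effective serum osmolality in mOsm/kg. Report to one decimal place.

Effective osmolality excludes urea (freely permeant across cell membranes):
2·Na + glucose/18
= 2·126 + 595/18
= 252 + 33.06
= 285.06 mOsm/kg

285.1 mOsm/kg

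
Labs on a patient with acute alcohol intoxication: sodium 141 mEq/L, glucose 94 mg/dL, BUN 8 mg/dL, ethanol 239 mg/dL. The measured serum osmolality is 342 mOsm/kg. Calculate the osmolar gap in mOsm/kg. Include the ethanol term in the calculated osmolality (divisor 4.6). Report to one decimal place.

Calculated osmolality = 2·Na + glucose/18 + BUN/2.8 + ethanol/4.6
= 2·141 + 94/18 + 8/2.8 + 239/4.6
= 282 + 5.22 + 2.86 + 51.96
= 342.04 mOsm/kg ≈ 342.0 mOsm/kg
Osmolar gap = measured − calculated = 342 − 342.0 = 0.0 mOsm/kg

0.0 mOsm/kg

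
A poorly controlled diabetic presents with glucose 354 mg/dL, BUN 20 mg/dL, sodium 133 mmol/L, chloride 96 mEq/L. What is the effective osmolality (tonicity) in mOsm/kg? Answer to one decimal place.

Effective osmolality excludes urea (freely permeant across cell membranes):
2·Na + glucose/18
= 2·133 + 354/18
= 266 + 19.67
= 285.67 mOsm/kg

285.7 mOsm/kg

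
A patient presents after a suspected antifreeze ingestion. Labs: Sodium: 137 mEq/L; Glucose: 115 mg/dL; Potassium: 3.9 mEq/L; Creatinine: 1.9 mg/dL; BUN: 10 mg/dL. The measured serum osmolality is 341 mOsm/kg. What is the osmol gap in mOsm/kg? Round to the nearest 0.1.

Calculated osmolality = 2·Na + glucose/18 + BUN/2.8
= 2·137 + 115/18 + 10/2.8
= 274 + 6.39 + 3.57
= 283.96 mOsm/kg ≈ 284.0 mOsm/kg
Osmolar gap = measured − calculated = 341 − 284.0 = 57.0 mOsm/kg

57.0 mOsm/kg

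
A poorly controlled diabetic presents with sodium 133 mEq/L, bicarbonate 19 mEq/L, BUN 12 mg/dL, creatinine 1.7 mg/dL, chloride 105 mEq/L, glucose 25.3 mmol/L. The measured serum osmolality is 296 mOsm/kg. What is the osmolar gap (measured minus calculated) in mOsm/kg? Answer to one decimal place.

0.4 mOsm/kg

Calculated osmolality = 2·Na + glucose + BUN/2.8
= 2·133 + 25.3 + 12/2.8
= 266 + 25.30 + 4.29
= 295.59 mOsm/kg ≈ 295.6 mOsm/kg
Osmolar gap = measured − calculated = 296 − 295.6 = 0.4 mOsm/kg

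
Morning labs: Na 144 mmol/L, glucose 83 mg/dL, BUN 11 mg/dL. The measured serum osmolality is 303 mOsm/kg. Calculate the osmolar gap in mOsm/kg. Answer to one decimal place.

6.5 mOsm/kg

Calculated osmolality = 2·Na + glucose/18 + BUN/2.8
= 2·144 + 83/18 + 11/2.8
= 288 + 4.61 + 3.93
= 296.54 mOsm/kg ≈ 296.5 mOsm/kg
Osmolar gap = measured − calculated = 303 − 296.5 = 6.5 mOsm/kg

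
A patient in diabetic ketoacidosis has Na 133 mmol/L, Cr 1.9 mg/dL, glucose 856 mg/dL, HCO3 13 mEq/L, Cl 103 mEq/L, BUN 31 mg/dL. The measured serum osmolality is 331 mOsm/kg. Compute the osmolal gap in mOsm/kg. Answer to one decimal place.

6.4 mOsm/kg

Calculated osmolality = 2·Na + glucose/18 + BUN/2.8
= 2·133 + 856/18 + 31/2.8
= 266 + 47.56 + 11.07
= 324.63 mOsm/kg ≈ 324.6 mOsm/kg
Osmolar gap = measured − calculated = 331 − 324.6 = 6.4 mOsm/kg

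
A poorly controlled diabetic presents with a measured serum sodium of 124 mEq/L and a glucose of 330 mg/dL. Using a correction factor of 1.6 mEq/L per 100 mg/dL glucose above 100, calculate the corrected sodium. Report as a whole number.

128 mEq/L

Corrected Na = measured Na + 1.6 · (glucose − 100)/100
= 124 + 1.6 · (330 − 100)/100
= 124 + 3.7
= 127.7 mEq/L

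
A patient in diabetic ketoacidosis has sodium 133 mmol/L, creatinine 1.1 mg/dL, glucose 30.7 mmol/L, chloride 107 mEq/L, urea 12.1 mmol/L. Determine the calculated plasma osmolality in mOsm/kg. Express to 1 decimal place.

Calculated osmolality = 2·Na + glucose + urea
= 2·133 + 30.7 + 12.1
= 266 + 30.70 + 12.10
= 308.8 mOsm/kg

308.8 mOsm/kg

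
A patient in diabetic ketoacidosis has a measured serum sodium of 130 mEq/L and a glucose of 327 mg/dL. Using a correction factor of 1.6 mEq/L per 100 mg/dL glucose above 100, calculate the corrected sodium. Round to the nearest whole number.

134 mEq/L

Corrected Na = measured Na + 1.6 · (glucose − 100)/100
= 130 + 1.6 · (327 − 100)/100
= 130 + 3.6
= 133.6 mEq/L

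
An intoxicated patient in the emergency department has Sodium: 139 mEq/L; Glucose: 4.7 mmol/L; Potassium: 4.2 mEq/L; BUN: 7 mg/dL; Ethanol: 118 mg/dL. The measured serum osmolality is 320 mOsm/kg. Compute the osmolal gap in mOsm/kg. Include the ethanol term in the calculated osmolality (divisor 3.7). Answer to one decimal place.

Calculated osmolality = 2·Na + glucose + BUN/2.8 + ethanol/3.7
= 2·139 + 4.7 + 7/2.8 + 118/3.7
= 278 + 4.70 + 2.50 + 31.89
= 317.09 mOsm/kg ≈ 317.1 mOsm/kg
Osmolar gap = measured − calculated = 320 − 317.1 = 2.9 mOsm/kg

2.9 mOsm/kg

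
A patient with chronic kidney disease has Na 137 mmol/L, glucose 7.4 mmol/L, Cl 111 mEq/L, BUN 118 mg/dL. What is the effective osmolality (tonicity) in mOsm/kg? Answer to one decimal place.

Effective osmolality excludes urea (freely permeant across cell membranes):
2·Na + glucose
= 2·137 + 7.4
= 274 + 7.4
= 281.4 mOsm/kg

281.4 mOsm/kg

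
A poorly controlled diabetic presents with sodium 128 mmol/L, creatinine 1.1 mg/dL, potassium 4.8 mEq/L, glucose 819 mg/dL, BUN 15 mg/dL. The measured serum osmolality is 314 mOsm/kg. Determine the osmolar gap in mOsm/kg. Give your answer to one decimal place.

7.1 mOsm/kg

Calculated osmolality = 2·Na + glucose/18 + BUN/2.8
= 2·128 + 819/18 + 15/2.8
= 256 + 45.50 + 5.36
= 306.86 mOsm/kg ≈ 306.9 mOsm/kg
Osmolar gap = measured − calculated = 314 − 306.9 = 7.1 mOsm/kg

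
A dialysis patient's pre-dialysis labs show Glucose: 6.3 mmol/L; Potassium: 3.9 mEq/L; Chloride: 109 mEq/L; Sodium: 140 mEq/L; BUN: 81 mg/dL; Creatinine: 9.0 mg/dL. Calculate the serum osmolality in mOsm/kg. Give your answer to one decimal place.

Calculated osmolality = 2·Na + glucose + BUN/2.8
= 2·140 + 6.3 + 81/2.8
= 280 + 6.30 + 28.93
= 315.23 mOsm/kg

315.2 mOsm/kg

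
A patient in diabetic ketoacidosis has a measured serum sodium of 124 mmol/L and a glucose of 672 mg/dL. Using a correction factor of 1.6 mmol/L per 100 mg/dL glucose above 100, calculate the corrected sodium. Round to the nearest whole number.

Corrected Na = measured Na + 1.6 · (glucose − 100)/100
= 124 + 1.6 · (672 − 100)/100
= 124 + 9.2
= 133.2 mmol/L

133 mmol/L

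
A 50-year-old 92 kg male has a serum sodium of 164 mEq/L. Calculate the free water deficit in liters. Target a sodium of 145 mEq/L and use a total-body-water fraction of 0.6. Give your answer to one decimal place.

TBW = 0.6 · 92 = 55.2 L
Free water deficit = TBW · (Na/145 − 1)
= 55.2 · (164/145 − 1)
= 55.2 · 0.131
= 7.23 L

7.2 L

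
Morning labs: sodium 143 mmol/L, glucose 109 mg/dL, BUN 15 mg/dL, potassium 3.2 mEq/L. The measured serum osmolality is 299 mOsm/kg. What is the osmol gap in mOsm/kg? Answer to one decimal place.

Calculated osmolality = 2·Na + glucose/18 + BUN/2.8
= 2·143 + 109/18 + 15/2.8
= 286 + 6.06 + 5.36
= 297.42 mOsm/kg ≈ 297.4 mOsm/kg
Osmolar gap = measured − calculated = 299 − 297.4 = 1.6 mOsm/kg

1.6 mOsm/kg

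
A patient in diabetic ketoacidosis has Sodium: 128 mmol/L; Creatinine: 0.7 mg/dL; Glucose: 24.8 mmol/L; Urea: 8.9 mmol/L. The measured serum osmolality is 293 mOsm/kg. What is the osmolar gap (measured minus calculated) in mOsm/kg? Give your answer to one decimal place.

Calculated osmolality = 2·Na + glucose + urea
= 2·128 + 24.8 + 8.9
= 256 + 24.80 + 8.90
= 289.7 mOsm/kg ≈ 289.7 mOsm/kg
Osmolar gap = measured − calculated = 293 − 289.7 = 3.3 mOsm/kg

3.3 mOsm/kg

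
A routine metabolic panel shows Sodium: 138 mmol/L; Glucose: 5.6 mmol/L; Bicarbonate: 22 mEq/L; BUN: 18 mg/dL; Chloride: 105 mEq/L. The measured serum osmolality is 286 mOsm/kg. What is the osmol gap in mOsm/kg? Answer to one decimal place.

Calculated osmolality = 2·Na + glucose + BUN/2.8
= 2·138 + 5.6 + 18/2.8
= 276 + 5.60 + 6.43
= 288.03 mOsm/kg ≈ 288.0 mOsm/kg
Osmolar gap = measured − calculated = 286 − 288.0 = -2.0 mOsm/kg

-2.0 mOsm/kg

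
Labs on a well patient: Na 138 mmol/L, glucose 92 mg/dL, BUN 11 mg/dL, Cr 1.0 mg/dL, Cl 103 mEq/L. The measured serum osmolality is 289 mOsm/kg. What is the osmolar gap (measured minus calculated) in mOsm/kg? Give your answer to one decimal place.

Calculated osmolality = 2·Na + glucose/18 + BUN/2.8
= 2·138 + 92/18 + 11/2.8
= 276 + 5.11 + 3.93
= 285.04 mOsm/kg ≈ 285.0 mOsm/kg
Osmolar gap = measured − calculated = 289 − 285.0 = 4.0 mOsm/kg

4.0 mOsm/kg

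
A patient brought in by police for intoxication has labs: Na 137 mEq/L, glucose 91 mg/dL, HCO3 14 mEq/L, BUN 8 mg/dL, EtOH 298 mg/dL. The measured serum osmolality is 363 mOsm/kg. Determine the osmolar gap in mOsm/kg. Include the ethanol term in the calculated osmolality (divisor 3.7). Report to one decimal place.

Calculated osmolality = 2·Na + glucose/18 + BUN/2.8 + ethanol/3.7
= 2·137 + 91/18 + 8/2.8 + 298/3.7
= 274 + 5.06 + 2.86 + 80.54
= 362.46 mOsm/kg ≈ 362.5 mOsm/kg
Osmolar gap = measured − calculated = 363 − 362.5 = 0.5 mOsm/kg

0.5 mOsm/kg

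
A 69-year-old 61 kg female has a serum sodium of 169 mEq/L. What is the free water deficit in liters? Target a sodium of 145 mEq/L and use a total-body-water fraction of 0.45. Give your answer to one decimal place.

TBW = 0.45 · 61 = 27.45 L
Free water deficit = TBW · (Na/145 − 1)
= 27.45 · (169/145 − 1)
= 27.45 · 0.1655
= 4.54 L

4.5 L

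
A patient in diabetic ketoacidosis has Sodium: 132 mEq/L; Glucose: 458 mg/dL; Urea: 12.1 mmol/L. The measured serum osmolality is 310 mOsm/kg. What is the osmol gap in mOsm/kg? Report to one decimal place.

8.5 mOsm/kg

Calculated osmolality = 2·Na + glucose/18 + urea
= 2·132 + 458/18 + 12.1
= 264 + 25.44 + 12.10
= 301.54 mOsm/kg ≈ 301.5 mOsm/kg
Osmolar gap = measured − calculated = 310 − 301.5 = 8.5 mOsm/kg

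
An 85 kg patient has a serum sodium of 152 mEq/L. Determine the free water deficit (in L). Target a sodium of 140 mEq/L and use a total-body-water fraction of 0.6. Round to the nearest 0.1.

4.4 L

TBW = 0.6 · 85 = 51 L
Free water deficit = TBW · (Na/140 − 1)
= 51 · (152/140 − 1)
= 51 · 0.0857
= 4.37 L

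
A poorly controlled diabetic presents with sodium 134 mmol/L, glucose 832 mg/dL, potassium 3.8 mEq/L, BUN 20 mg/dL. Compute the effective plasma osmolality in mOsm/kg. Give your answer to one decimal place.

314.2 mOsm/kg

Effective osmolality excludes urea (freely permeant across cell membranes):
2·Na + glucose/18
= 2·134 + 832/18
= 268 + 46.22
= 314.22 mOsm/kg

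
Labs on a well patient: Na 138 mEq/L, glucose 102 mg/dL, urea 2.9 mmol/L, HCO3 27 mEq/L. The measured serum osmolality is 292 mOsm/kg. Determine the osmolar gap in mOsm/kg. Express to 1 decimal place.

Calculated osmolality = 2·Na + glucose/18 + urea
= 2·138 + 102/18 + 2.9
= 276 + 5.67 + 2.90
= 284.57 mOsm/kg ≈ 284.6 mOsm/kg
Osmolar gap = measured − calculated = 292 − 284.6 = 7.4 mOsm/kg

7.4 mOsm/kg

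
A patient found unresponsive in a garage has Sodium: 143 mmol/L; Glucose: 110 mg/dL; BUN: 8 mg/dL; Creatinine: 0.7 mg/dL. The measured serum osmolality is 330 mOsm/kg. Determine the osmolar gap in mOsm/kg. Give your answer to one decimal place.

35.0 mOsm/kg

Calculated osmolality = 2·Na + glucose/18 + BUN/2.8
= 2·143 + 110/18 + 8/2.8
= 286 + 6.11 + 2.86
= 294.97 mOsm/kg ≈ 295.0 mOsm/kg
Osmolar gap = measured − calculated = 330 − 295.0 = 35.0 mOsm/kg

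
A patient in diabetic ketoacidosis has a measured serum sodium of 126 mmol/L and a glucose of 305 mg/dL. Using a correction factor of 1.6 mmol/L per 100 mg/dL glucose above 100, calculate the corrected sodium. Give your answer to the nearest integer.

129 mmol/L

Corrected Na = measured Na + 1.6 · (glucose − 100)/100
= 126 + 1.6 · (305 − 100)/100
= 126 + 3.3
= 129.3 mmol/L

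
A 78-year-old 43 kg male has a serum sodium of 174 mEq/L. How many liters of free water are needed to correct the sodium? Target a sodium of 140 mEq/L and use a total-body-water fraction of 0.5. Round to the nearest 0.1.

5.2 L

TBW = 0.5 · 43 = 21.5 L
Free water deficit = TBW · (Na/140 − 1)
= 21.5 · (174/140 − 1)
= 21.5 · 0.2429
= 5.22 L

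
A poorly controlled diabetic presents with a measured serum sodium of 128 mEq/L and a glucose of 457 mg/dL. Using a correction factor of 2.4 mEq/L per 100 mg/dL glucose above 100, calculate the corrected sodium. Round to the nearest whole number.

137 mEq/L

Corrected Na = measured Na + 2.4 · (glucose − 100)/100
= 128 + 2.4 · (457 − 100)/100
= 128 + 8.6
= 136.6 mEq/L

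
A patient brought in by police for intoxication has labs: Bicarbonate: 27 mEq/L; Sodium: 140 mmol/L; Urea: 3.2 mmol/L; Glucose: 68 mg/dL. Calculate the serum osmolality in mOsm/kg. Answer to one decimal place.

287.0 mOsm/kg

Calculated osmolality = 2·Na + glucose/18 + urea
= 2·140 + 68/18 + 3.2
= 280 + 3.78 + 3.20
= 286.98 mOsm/kg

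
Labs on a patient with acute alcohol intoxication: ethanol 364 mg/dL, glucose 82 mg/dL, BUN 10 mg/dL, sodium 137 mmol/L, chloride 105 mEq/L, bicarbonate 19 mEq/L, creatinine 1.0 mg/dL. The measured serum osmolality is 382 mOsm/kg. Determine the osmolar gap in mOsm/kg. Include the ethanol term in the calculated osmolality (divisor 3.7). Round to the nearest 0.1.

1.5 mOsm/kg

Calculated osmolality = 2·Na + glucose/18 + BUN/2.8 + ethanol/3.7
= 2·137 + 82/18 + 10/2.8 + 364/3.7
= 274 + 4.56 + 3.57 + 98.38
= 380.51 mOsm/kg ≈ 380.5 mOsm/kg
Osmolar gap = measured − calculated = 382 − 380.5 = 1.5 mOsm/kg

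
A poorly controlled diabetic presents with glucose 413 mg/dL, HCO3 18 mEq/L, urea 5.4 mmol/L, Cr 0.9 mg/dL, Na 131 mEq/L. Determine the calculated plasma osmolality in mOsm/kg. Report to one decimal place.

Calculated osmolality = 2·Na + glucose/18 + urea
= 2·131 + 413/18 + 5.4
= 262 + 22.94 + 5.40
= 290.34 mOsm/kg

290.3 mOsm/kg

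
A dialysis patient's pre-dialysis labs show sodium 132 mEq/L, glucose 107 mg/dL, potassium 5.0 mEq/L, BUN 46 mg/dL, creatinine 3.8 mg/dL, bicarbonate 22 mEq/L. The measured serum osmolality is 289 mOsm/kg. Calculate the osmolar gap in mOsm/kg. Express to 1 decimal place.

2.6 mOsm/kg

Calculated osmolality = 2·Na + glucose/18 + BUN/2.8
= 2·132 + 107/18 + 46/2.8
= 264 + 5.94 + 16.43
= 286.37 mOsm/kg ≈ 286.4 mOsm/kg
Osmolar gap = measured − calculated = 289 − 286.4 = 2.6 mOsm/kg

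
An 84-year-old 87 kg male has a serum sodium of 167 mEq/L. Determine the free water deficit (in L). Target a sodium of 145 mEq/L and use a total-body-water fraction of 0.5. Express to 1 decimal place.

6.6 L

TBW = 0.5 · 87 = 43.5 L
Free water deficit = TBW · (Na/145 − 1)
= 43.5 · (167/145 − 1)
= 43.5 · 0.1517
= 6.6 L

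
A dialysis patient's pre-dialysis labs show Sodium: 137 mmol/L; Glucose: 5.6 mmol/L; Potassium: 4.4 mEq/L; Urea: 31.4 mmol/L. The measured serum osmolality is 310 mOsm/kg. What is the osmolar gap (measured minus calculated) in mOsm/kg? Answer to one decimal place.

-1.0 mOsm/kg

Calculated osmolality = 2·Na + glucose + urea
= 2·137 + 5.6 + 31.4
= 274 + 5.60 + 31.40
= 311 mOsm/kg ≈ 311.0 mOsm/kg
Osmolar gap = measured − calculated = 310 − 311.0 = -1.0 mOsm/kg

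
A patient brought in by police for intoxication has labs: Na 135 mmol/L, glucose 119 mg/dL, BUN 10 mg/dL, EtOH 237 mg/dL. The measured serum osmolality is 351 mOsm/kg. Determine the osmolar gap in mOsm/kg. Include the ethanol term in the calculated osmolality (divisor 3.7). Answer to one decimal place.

Calculated osmolality = 2·Na + glucose/18 + BUN/2.8 + ethanol/3.7
= 2·135 + 119/18 + 10/2.8 + 237/3.7
= 270 + 6.61 + 3.57 + 64.05
= 344.23 mOsm/kg ≈ 344.2 mOsm/kg
Osmolar gap = measured − calculated = 351 − 344.2 = 6.8 mOsm/kg

6.8 mOsm/kg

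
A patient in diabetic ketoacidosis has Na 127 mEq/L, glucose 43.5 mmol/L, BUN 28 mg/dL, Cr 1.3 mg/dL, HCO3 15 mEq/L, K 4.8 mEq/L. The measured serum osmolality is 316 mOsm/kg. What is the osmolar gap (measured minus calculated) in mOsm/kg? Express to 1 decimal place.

Calculated osmolality = 2·Na + glucose + BUN/2.8
= 2·127 + 43.5 + 28/2.8
= 254 + 43.50 + 10
= 307.5 mOsm/kg ≈ 307.5 mOsm/kg
Osmolar gap = measured − calculated = 316 − 307.5 = 8.5 mOsm/kg

8.5 mOsm/kg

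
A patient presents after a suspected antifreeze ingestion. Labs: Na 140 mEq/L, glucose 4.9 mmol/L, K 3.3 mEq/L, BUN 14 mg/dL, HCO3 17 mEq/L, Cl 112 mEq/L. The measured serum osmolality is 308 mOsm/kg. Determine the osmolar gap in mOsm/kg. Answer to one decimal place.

Calculated osmolality = 2·Na + glucose + BUN/2.8
= 2·140 + 4.9 + 14/2.8
= 280 + 4.90 + 5
= 289.9 mOsm/kg ≈ 289.9 mOsm/kg
Osmolar gap = measured − calculated = 308 − 289.9 = 18.1 mOsm/kg

18.1 mOsm/kg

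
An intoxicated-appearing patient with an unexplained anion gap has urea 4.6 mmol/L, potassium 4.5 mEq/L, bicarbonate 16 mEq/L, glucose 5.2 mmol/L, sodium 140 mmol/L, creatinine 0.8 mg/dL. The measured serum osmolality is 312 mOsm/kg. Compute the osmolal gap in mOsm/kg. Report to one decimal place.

Calculated osmolality = 2·Na + glucose + urea
= 2·140 + 5.2 + 4.6
= 280 + 5.20 + 4.60
= 289.8 mOsm/kg ≈ 289.8 mOsm/kg
Osmolar gap = measured − calculated = 312 − 289.8 = 22.2 mOsm/kg

22.2 mOsm/kg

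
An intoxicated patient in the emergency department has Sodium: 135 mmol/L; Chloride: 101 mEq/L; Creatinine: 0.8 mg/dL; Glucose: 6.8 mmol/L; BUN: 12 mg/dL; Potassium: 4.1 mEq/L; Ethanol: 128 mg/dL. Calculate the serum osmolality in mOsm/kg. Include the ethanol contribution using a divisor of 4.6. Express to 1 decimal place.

Calculated osmolality = 2·Na + glucose + BUN/2.8 + ethanol/4.6
= 2·135 + 6.8 + 12/2.8 + 128/4.6
= 270 + 6.80 + 4.29 + 27.83
= 308.92 mOsm/kg

308.9 mOsm/kg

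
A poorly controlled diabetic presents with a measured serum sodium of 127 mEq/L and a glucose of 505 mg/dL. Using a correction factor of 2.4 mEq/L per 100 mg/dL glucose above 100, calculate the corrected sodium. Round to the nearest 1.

Corrected Na = measured Na + 2.4 · (glucose − 100)/100
= 127 + 2.4 · (505 − 100)/100
= 127 + 9.7
= 136.7 mEq/L

137 mEq/L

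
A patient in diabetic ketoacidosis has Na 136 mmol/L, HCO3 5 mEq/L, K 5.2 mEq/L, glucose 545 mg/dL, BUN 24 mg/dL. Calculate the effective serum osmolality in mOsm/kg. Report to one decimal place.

Effective osmolality excludes urea (freely permeant across cell membranes):
2·Na + glucose/18
= 2·136 + 545/18
= 272 + 30.28
= 302.28 mOsm/kg

302.3 mOsm/kg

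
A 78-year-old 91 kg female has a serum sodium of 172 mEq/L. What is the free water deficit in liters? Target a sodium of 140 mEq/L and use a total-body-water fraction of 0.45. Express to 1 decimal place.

9.4 L

TBW = 0.45 · 91 = 40.95 L
Free water deficit = TBW · (Na/140 − 1)
= 40.95 · (172/140 − 1)
= 40.95 · 0.2286
= 9.36 L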